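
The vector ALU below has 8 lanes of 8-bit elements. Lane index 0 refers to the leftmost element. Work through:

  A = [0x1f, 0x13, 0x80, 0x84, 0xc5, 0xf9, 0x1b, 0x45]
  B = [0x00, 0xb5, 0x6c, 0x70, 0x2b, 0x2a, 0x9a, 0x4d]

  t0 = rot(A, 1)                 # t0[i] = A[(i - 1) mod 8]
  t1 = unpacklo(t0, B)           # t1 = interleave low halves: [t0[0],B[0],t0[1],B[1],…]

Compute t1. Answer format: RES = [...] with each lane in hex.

RES = [0x45, 0x00, 0x1f, 0xb5, 0x13, 0x6c, 0x80, 0x70]

t0 = [0x45, 0x1f, 0x13, 0x80, 0x84, 0xc5, 0xf9, 0x1b]
t1 = [0x45, 0x00, 0x1f, 0xb5, 0x13, 0x6c, 0x80, 0x70]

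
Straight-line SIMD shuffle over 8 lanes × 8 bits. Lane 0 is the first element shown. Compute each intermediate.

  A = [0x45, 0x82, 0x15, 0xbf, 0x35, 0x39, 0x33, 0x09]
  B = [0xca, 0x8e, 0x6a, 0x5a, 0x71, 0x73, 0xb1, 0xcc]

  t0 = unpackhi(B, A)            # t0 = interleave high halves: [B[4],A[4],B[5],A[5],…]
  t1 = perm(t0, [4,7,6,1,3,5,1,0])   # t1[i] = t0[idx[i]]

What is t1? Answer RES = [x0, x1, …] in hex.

RES = [ 0xb1  0x09  0xcc  0x35  0x39  0x33  0x35  0x71 ]

t0 = [0x71, 0x35, 0x73, 0x39, 0xb1, 0x33, 0xcc, 0x09]
t1 = [0xb1, 0x09, 0xcc, 0x35, 0x39, 0x33, 0x35, 0x71]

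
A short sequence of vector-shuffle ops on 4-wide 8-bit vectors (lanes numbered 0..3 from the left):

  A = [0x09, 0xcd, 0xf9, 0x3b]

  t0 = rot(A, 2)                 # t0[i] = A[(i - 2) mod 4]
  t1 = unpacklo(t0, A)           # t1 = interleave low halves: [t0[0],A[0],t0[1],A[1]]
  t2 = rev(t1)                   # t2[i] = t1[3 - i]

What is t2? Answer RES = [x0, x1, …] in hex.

t0 = [0xf9, 0x3b, 0x09, 0xcd]
t1 = [0xf9, 0x09, 0x3b, 0xcd]
t2 = [0xcd, 0x3b, 0x09, 0xf9]

RES = [0xcd, 0x3b, 0x09, 0xf9]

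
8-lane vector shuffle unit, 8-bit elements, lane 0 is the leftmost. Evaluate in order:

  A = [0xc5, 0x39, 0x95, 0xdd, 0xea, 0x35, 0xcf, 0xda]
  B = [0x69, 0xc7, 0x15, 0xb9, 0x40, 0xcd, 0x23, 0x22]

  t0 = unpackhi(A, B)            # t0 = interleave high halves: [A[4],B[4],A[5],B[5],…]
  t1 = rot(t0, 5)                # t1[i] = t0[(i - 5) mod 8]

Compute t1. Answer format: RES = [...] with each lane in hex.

RES = [0xcd, 0xcf, 0x23, 0xda, 0x22, 0xea, 0x40, 0x35]

→ t0 |ea|40|35|cd|cf|23|da|22|
→ t1 |cd|cf|23|da|22|ea|40|35|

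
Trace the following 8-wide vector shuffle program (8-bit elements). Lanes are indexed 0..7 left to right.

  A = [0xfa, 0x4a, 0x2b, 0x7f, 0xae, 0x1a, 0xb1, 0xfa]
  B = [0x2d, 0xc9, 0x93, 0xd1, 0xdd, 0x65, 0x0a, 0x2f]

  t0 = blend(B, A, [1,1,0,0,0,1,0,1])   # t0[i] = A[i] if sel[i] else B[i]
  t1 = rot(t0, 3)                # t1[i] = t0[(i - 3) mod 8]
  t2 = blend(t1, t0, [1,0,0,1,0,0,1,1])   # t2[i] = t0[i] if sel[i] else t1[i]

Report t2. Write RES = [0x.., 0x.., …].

  t0: fa 4a 93 d1 dd 1a 0a fa
  t1: 1a 0a fa fa 4a 93 d1 dd
  t2: fa 0a fa d1 4a 93 0a fa

RES = [ 0xfa  0x0a  0xfa  0xd1  0x4a  0x93  0x0a  0xfa ]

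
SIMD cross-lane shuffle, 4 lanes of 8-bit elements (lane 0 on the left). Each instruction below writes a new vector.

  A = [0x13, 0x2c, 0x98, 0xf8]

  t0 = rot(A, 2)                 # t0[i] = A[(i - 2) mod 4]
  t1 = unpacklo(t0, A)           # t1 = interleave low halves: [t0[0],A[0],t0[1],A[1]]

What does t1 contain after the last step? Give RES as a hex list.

RES = [0x98, 0x13, 0xf8, 0x2c]

t0 = [0x98, 0xf8, 0x13, 0x2c]
t1 = [0x98, 0x13, 0xf8, 0x2c]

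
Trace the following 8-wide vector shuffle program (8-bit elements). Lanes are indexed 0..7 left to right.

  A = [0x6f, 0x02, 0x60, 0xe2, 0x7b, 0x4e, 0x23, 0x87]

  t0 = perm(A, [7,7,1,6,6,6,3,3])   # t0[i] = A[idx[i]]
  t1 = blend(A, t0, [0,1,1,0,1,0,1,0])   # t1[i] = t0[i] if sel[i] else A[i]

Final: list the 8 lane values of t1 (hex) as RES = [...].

→ t0 |87|87|02|23|23|23|e2|e2|
→ t1 |6f|87|02|e2|23|4e|e2|87|

RES = [ 0x6f  0x87  0x02  0xe2  0x23  0x4e  0xe2  0x87 ]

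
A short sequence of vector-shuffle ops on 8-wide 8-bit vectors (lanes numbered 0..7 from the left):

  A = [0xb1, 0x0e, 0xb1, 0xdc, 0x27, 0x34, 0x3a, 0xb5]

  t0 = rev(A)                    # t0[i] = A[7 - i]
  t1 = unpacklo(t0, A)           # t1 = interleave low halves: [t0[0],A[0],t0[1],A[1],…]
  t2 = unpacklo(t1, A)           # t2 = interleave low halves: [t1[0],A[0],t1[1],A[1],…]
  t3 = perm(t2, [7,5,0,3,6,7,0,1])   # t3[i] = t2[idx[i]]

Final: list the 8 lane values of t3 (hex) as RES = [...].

t0 = [0xb5, 0x3a, 0x34, 0x27, 0xdc, 0xb1, 0x0e, 0xb1]
t1 = [0xb5, 0xb1, 0x3a, 0x0e, 0x34, 0xb1, 0x27, 0xdc]
t2 = [0xb5, 0xb1, 0xb1, 0x0e, 0x3a, 0xb1, 0x0e, 0xdc]
t3 = [0xdc, 0xb1, 0xb5, 0x0e, 0x0e, 0xdc, 0xb5, 0xb1]

RES = [0xdc, 0xb1, 0xb5, 0x0e, 0x0e, 0xdc, 0xb5, 0xb1]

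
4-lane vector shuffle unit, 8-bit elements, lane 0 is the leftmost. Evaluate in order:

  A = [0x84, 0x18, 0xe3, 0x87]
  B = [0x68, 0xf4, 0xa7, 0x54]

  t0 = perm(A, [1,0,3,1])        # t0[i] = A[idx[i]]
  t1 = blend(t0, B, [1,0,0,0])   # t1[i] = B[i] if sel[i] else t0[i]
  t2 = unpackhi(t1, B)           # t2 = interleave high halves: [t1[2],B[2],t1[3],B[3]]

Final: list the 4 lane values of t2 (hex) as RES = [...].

→ t0 |18|84|87|18|
→ t1 |68|84|87|18|
→ t2 |87|a7|18|54|

RES = [ 0x87  0xa7  0x18  0x54 ]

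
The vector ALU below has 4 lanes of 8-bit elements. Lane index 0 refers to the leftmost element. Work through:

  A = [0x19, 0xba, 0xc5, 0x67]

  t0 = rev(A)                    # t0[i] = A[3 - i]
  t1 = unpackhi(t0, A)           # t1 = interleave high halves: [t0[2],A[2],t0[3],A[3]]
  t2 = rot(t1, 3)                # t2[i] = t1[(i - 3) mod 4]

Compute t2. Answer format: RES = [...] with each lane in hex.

RES = [0xc5, 0x19, 0x67, 0xba]

t0 = [0x67, 0xc5, 0xba, 0x19]
t1 = [0xba, 0xc5, 0x19, 0x67]
t2 = [0xc5, 0x19, 0x67, 0xba]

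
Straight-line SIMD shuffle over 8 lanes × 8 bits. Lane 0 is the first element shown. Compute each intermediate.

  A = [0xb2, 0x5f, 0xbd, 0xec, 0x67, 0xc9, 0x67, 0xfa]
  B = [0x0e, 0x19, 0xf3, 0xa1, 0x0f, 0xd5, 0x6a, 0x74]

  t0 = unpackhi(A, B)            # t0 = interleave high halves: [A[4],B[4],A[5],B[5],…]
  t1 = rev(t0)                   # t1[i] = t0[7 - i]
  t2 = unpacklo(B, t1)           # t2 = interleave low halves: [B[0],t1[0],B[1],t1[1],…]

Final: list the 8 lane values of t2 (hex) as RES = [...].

→ t0 |67|0f|c9|d5|67|6a|fa|74|
→ t1 |74|fa|6a|67|d5|c9|0f|67|
→ t2 |0e|74|19|fa|f3|6a|a1|67|

RES = [0x0e, 0x74, 0x19, 0xfa, 0xf3, 0x6a, 0xa1, 0x67]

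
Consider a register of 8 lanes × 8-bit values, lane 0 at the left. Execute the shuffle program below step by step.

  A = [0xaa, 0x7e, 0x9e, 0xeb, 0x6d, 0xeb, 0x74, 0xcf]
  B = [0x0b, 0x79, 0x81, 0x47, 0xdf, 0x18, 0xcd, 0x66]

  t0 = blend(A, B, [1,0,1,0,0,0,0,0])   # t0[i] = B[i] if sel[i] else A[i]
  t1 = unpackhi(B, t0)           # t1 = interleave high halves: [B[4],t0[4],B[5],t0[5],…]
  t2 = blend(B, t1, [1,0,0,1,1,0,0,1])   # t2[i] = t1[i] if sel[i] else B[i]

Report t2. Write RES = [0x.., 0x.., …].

RES = [ 0xdf  0x79  0x81  0xeb  0xcd  0x18  0xcd  0xcf ]

  t0: 0b 7e 81 eb 6d eb 74 cf
  t1: df 6d 18 eb cd 74 66 cf
  t2: df 79 81 eb cd 18 cd cf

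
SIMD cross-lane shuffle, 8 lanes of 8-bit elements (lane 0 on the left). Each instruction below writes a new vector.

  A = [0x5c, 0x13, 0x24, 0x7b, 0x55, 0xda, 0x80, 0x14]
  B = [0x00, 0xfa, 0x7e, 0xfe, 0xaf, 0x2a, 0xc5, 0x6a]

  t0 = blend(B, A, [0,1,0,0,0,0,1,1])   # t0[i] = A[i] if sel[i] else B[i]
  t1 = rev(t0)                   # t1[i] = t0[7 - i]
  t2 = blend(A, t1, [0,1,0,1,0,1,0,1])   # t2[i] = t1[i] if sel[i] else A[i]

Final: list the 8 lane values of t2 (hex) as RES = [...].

RES = [ 0x5c  0x80  0x24  0xaf  0x55  0x7e  0x80  0x00 ]

t0 = [0x00, 0x13, 0x7e, 0xfe, 0xaf, 0x2a, 0x80, 0x14]
t1 = [0x14, 0x80, 0x2a, 0xaf, 0xfe, 0x7e, 0x13, 0x00]
t2 = [0x5c, 0x80, 0x24, 0xaf, 0x55, 0x7e, 0x80, 0x00]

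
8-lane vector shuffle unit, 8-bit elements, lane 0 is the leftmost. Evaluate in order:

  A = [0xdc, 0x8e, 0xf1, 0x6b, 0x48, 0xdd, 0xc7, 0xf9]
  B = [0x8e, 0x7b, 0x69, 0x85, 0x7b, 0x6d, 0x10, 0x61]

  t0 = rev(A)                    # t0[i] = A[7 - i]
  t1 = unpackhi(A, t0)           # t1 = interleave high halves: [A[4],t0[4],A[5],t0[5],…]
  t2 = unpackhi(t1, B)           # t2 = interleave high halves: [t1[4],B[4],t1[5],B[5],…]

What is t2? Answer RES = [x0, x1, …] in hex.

t0 = [0xf9, 0xc7, 0xdd, 0x48, 0x6b, 0xf1, 0x8e, 0xdc]
t1 = [0x48, 0x6b, 0xdd, 0xf1, 0xc7, 0x8e, 0xf9, 0xdc]
t2 = [0xc7, 0x7b, 0x8e, 0x6d, 0xf9, 0x10, 0xdc, 0x61]

RES = [ 0xc7  0x7b  0x8e  0x6d  0xf9  0x10  0xdc  0x61 ]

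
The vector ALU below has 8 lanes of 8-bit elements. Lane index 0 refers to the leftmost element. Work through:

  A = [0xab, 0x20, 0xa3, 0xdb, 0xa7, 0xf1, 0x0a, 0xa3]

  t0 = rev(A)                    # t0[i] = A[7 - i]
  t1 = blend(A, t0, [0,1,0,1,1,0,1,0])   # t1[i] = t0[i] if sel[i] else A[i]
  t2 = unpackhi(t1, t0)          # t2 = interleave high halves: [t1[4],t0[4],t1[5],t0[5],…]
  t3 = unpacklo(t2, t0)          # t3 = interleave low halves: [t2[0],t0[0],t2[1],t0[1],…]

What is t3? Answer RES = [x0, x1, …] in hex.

→ t0 |a3|0a|f1|a7|db|a3|20|ab|
→ t1 |ab|0a|a3|a7|db|f1|20|a3|
→ t2 |db|db|f1|a3|20|20|a3|ab|
→ t3 |db|a3|db|0a|f1|f1|a3|a7|

RES = [ 0xdb  0xa3  0xdb  0x0a  0xf1  0xf1  0xa3  0xa7 ]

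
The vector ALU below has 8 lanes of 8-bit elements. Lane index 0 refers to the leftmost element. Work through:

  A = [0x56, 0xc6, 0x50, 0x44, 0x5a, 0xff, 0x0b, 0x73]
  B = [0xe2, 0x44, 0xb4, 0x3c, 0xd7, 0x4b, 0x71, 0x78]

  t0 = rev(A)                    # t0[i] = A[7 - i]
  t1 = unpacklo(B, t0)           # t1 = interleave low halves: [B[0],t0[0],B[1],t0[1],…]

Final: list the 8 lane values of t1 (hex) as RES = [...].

RES = [ 0xe2  0x73  0x44  0x0b  0xb4  0xff  0x3c  0x5a ]

→ t0 |73|0b|ff|5a|44|50|c6|56|
→ t1 |e2|73|44|0b|b4|ff|3c|5a|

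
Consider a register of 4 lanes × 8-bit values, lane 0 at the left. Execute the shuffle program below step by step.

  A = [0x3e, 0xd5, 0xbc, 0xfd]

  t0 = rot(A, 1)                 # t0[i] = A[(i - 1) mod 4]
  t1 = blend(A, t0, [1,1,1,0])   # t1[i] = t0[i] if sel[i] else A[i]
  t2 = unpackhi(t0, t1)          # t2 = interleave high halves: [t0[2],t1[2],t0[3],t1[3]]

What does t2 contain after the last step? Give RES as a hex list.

RES = [0xd5, 0xd5, 0xbc, 0xfd]

→ t0 |fd|3e|d5|bc|
→ t1 |fd|3e|d5|fd|
→ t2 |d5|d5|bc|fd|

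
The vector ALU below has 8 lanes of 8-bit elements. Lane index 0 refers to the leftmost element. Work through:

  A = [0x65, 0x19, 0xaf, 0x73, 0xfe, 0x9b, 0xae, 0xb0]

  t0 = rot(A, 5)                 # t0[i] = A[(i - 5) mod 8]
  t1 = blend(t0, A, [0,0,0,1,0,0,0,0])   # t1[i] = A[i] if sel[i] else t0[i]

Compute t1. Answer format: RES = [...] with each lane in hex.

→ t0 |73|fe|9b|ae|b0|65|19|af|
→ t1 |73|fe|9b|73|b0|65|19|af|

RES = [ 0x73  0xfe  0x9b  0x73  0xb0  0x65  0x19  0xaf ]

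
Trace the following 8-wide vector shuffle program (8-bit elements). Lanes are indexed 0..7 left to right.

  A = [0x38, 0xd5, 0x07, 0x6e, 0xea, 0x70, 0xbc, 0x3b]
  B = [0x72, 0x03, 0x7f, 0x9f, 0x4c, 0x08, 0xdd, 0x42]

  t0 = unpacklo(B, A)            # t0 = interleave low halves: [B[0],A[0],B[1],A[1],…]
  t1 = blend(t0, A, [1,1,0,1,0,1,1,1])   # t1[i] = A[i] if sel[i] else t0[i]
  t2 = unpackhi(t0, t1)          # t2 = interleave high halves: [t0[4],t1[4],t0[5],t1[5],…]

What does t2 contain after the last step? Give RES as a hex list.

RES = [ 0x7f  0x7f  0x07  0x70  0x9f  0xbc  0x6e  0x3b ]

  t0: 72 38 03 d5 7f 07 9f 6e
  t1: 38 d5 03 6e 7f 70 bc 3b
  t2: 7f 7f 07 70 9f bc 6e 3b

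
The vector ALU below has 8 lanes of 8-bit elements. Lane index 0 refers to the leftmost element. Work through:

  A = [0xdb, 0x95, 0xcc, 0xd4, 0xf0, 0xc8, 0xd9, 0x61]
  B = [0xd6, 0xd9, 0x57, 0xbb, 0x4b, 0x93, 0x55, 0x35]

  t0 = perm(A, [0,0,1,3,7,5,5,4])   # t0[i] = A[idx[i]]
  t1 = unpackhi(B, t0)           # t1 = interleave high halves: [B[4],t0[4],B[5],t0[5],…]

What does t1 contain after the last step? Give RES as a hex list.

RES = [ 0x4b  0x61  0x93  0xc8  0x55  0xc8  0x35  0xf0 ]

  t0: db db 95 d4 61 c8 c8 f0
  t1: 4b 61 93 c8 55 c8 35 f0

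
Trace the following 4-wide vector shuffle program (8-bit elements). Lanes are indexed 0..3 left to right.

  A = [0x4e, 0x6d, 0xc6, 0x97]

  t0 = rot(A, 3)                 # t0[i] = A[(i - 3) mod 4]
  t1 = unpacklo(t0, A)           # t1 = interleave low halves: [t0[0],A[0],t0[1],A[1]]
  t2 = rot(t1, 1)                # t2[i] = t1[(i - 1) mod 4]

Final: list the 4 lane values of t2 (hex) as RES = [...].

→ t0 |6d|c6|97|4e|
→ t1 |6d|4e|c6|6d|
→ t2 |6d|6d|4e|c6|

RES = [0x6d, 0x6d, 0x4e, 0xc6]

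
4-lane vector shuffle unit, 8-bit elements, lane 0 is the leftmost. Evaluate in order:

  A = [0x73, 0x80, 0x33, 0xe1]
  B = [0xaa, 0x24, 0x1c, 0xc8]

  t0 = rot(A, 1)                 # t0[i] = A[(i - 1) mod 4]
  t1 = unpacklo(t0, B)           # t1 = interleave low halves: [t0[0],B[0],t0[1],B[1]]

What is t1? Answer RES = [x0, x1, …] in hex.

  t0: e1 73 80 33
  t1: e1 aa 73 24

RES = [ 0xe1  0xaa  0x73  0x24 ]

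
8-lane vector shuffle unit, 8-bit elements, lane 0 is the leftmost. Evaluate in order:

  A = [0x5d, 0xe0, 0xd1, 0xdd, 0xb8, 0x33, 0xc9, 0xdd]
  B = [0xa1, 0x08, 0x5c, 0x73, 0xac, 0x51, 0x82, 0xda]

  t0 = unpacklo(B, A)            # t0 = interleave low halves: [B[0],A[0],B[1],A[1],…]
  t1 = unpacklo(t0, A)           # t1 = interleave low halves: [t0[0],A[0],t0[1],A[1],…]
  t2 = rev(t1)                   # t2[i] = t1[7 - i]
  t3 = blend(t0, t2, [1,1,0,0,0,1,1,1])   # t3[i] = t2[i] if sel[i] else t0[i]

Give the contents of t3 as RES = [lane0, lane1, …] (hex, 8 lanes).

RES = [0xdd, 0xe0, 0x08, 0xe0, 0x5c, 0x5d, 0x5d, 0xa1]

  t0: a1 5d 08 e0 5c d1 73 dd
  t1: a1 5d 5d e0 08 d1 e0 dd
  t2: dd e0 d1 08 e0 5d 5d a1
  t3: dd e0 08 e0 5c 5d 5d a1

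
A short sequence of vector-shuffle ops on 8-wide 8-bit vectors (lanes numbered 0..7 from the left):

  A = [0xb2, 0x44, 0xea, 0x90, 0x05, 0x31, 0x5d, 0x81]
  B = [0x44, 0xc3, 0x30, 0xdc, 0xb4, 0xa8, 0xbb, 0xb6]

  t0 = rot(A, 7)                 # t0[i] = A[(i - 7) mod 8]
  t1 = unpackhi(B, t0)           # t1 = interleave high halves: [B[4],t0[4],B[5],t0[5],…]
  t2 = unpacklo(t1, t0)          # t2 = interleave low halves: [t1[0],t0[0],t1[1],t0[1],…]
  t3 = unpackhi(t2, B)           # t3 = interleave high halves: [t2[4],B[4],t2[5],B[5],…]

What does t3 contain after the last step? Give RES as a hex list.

RES = [ 0xa8  0xb4  0x90  0xa8  0x5d  0xbb  0x05  0xb6 ]

→ t0 |44|ea|90|05|31|5d|81|b2|
→ t1 |b4|31|a8|5d|bb|81|b6|b2|
→ t2 |b4|44|31|ea|a8|90|5d|05|
→ t3 |a8|b4|90|a8|5d|bb|05|b6|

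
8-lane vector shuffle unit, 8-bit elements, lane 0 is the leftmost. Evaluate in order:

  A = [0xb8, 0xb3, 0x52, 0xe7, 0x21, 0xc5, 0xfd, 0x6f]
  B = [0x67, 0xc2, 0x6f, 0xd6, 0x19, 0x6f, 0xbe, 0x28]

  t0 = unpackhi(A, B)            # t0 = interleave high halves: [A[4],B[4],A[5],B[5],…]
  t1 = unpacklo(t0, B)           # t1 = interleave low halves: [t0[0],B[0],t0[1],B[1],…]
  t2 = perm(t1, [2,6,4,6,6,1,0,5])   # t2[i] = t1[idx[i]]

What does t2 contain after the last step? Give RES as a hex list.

→ t0 |21|19|c5|6f|fd|be|6f|28|
→ t1 |21|67|19|c2|c5|6f|6f|d6|
→ t2 |19|6f|c5|6f|6f|67|21|6f|

RES = [ 0x19  0x6f  0xc5  0x6f  0x6f  0x67  0x21  0x6f ]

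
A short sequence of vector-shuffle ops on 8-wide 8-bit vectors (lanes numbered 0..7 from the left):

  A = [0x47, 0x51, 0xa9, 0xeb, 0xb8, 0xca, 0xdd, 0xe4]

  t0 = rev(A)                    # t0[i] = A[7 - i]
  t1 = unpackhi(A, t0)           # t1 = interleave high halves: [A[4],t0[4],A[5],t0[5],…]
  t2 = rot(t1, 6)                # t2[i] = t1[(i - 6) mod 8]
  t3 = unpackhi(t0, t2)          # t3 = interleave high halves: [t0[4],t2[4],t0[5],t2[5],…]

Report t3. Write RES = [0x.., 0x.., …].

t0 = [0xe4, 0xdd, 0xca, 0xb8, 0xeb, 0xa9, 0x51, 0x47]
t1 = [0xb8, 0xeb, 0xca, 0xa9, 0xdd, 0x51, 0xe4, 0x47]
t2 = [0xca, 0xa9, 0xdd, 0x51, 0xe4, 0x47, 0xb8, 0xeb]
t3 = [0xeb, 0xe4, 0xa9, 0x47, 0x51, 0xb8, 0x47, 0xeb]

RES = [ 0xeb  0xe4  0xa9  0x47  0x51  0xb8  0x47  0xeb ]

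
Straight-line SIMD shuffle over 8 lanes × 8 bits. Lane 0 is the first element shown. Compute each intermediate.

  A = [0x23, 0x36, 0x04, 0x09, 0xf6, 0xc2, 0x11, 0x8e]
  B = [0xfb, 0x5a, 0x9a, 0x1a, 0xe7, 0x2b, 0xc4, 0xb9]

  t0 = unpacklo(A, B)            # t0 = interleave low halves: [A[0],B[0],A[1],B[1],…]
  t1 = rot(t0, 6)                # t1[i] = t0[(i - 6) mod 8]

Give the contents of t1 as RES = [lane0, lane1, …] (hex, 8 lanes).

RES = [0x36, 0x5a, 0x04, 0x9a, 0x09, 0x1a, 0x23, 0xfb]

→ t0 |23|fb|36|5a|04|9a|09|1a|
→ t1 |36|5a|04|9a|09|1a|23|fb|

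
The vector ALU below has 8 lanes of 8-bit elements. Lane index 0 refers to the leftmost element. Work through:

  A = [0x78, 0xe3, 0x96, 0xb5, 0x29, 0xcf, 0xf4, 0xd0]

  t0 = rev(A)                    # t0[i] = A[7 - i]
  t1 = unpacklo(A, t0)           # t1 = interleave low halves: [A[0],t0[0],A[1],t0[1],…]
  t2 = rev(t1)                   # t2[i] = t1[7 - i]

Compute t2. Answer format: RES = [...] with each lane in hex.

  t0: d0 f4 cf 29 b5 96 e3 78
  t1: 78 d0 e3 f4 96 cf b5 29
  t2: 29 b5 cf 96 f4 e3 d0 78

RES = [0x29, 0xb5, 0xcf, 0x96, 0xf4, 0xe3, 0xd0, 0x78]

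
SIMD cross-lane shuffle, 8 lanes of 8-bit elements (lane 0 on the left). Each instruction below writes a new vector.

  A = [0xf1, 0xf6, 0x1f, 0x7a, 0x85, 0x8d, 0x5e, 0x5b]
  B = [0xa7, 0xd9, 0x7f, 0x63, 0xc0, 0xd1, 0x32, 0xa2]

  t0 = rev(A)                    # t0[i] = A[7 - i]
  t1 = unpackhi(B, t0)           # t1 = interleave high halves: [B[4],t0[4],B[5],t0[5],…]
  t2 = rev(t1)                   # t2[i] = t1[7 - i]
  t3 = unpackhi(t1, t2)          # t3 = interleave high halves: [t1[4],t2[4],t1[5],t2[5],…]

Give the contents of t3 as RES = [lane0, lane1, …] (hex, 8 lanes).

  t0: 5b 5e 8d 85 7a 1f f6 f1
  t1: c0 7a d1 1f 32 f6 a2 f1
  t2: f1 a2 f6 32 1f d1 7a c0
  t3: 32 1f f6 d1 a2 7a f1 c0

RES = [0x32, 0x1f, 0xf6, 0xd1, 0xa2, 0x7a, 0xf1, 0xc0]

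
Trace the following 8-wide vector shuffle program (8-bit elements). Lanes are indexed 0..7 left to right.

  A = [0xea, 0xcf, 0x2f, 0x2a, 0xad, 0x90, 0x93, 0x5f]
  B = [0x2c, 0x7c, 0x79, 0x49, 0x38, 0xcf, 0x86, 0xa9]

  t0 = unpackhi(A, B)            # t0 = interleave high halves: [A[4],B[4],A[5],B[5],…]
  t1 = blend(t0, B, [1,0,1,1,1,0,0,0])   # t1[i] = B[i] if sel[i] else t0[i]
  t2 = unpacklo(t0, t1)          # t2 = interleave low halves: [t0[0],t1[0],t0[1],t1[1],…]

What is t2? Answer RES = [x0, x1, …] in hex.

→ t0 |ad|38|90|cf|93|86|5f|a9|
→ t1 |2c|38|79|49|38|86|5f|a9|
→ t2 |ad|2c|38|38|90|79|cf|49|

RES = [0xad, 0x2c, 0x38, 0x38, 0x90, 0x79, 0xcf, 0x49]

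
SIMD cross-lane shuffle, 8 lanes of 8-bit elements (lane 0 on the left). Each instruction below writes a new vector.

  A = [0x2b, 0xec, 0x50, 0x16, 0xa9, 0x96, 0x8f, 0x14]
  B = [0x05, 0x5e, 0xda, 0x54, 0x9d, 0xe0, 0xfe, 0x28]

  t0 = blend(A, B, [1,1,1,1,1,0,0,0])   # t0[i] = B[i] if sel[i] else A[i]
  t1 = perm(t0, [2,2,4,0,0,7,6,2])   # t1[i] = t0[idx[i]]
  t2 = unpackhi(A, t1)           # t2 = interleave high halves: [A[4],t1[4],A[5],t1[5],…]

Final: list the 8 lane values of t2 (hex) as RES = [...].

t0 = [0x05, 0x5e, 0xda, 0x54, 0x9d, 0x96, 0x8f, 0x14]
t1 = [0xda, 0xda, 0x9d, 0x05, 0x05, 0x14, 0x8f, 0xda]
t2 = [0xa9, 0x05, 0x96, 0x14, 0x8f, 0x8f, 0x14, 0xda]

RES = [0xa9, 0x05, 0x96, 0x14, 0x8f, 0x8f, 0x14, 0xda]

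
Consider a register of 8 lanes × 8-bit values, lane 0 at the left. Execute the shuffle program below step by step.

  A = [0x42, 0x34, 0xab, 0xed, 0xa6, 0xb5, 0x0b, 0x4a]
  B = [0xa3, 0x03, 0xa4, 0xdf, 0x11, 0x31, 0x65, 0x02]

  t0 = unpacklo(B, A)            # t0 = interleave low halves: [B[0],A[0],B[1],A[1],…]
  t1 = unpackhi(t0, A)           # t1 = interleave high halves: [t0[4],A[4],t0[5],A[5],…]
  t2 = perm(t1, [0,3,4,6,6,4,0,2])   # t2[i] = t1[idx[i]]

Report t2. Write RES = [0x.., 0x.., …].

RES = [ 0xa4  0xb5  0xdf  0xed  0xed  0xdf  0xa4  0xab ]

t0 = [0xa3, 0x42, 0x03, 0x34, 0xa4, 0xab, 0xdf, 0xed]
t1 = [0xa4, 0xa6, 0xab, 0xb5, 0xdf, 0x0b, 0xed, 0x4a]
t2 = [0xa4, 0xb5, 0xdf, 0xed, 0xed, 0xdf, 0xa4, 0xab]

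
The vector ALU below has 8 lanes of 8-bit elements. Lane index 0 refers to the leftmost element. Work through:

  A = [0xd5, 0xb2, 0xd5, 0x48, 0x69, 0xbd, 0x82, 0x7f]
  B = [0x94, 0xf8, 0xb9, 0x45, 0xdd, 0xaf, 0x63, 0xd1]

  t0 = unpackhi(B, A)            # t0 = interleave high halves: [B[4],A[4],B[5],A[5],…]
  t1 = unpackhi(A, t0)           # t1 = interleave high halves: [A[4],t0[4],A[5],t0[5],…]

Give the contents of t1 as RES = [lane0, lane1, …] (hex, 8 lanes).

  t0: dd 69 af bd 63 82 d1 7f
  t1: 69 63 bd 82 82 d1 7f 7f

RES = [ 0x69  0x63  0xbd  0x82  0x82  0xd1  0x7f  0x7f ]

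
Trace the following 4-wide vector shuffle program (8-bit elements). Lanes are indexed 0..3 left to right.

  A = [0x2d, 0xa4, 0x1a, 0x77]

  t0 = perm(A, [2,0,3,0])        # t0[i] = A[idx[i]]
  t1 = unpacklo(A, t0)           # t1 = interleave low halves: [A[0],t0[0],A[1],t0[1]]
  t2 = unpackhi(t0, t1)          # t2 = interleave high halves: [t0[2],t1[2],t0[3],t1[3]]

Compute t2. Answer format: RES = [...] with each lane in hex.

  t0: 1a 2d 77 2d
  t1: 2d 1a a4 2d
  t2: 77 a4 2d 2d

RES = [ 0x77  0xa4  0x2d  0x2d ]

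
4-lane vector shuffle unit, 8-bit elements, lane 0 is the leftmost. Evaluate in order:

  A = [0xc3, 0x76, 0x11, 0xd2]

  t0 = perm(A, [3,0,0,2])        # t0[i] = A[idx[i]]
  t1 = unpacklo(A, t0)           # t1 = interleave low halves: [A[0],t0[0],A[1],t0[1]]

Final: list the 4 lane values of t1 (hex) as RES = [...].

t0 = [0xd2, 0xc3, 0xc3, 0x11]
t1 = [0xc3, 0xd2, 0x76, 0xc3]

RES = [ 0xc3  0xd2  0x76  0xc3 ]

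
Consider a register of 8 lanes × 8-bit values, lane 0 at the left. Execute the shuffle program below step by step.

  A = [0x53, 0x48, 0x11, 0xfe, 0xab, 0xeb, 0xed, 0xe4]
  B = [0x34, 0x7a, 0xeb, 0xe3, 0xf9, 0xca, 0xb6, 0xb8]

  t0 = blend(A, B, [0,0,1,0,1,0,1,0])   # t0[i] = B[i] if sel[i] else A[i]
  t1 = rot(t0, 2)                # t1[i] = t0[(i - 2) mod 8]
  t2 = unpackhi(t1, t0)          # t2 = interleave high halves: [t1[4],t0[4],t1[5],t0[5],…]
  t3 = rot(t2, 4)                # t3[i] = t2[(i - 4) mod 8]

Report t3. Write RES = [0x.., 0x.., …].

RES = [0xf9, 0xb6, 0xeb, 0xe4, 0xeb, 0xf9, 0xfe, 0xeb]

→ t0 |53|48|eb|fe|f9|eb|b6|e4|
→ t1 |b6|e4|53|48|eb|fe|f9|eb|
→ t2 |eb|f9|fe|eb|f9|b6|eb|e4|
→ t3 |f9|b6|eb|e4|eb|f9|fe|eb|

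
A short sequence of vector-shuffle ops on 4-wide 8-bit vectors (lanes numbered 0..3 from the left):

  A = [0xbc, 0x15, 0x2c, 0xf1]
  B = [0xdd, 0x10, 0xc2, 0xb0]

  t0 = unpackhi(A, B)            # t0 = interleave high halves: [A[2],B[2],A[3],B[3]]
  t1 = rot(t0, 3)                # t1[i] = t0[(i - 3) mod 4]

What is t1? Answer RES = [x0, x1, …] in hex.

→ t0 |2c|c2|f1|b0|
→ t1 |c2|f1|b0|2c|

RES = [ 0xc2  0xf1  0xb0  0x2c ]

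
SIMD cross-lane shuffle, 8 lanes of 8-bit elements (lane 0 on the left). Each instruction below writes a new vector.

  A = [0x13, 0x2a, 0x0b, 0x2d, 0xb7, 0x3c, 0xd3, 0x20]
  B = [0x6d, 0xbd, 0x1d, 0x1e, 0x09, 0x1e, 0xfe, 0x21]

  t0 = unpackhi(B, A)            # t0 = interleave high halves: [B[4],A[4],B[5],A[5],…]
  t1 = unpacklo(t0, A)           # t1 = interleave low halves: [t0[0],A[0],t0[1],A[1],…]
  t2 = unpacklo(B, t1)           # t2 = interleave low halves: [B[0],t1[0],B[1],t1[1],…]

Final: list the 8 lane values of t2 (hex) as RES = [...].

→ t0 |09|b7|1e|3c|fe|d3|21|20|
→ t1 |09|13|b7|2a|1e|0b|3c|2d|
→ t2 |6d|09|bd|13|1d|b7|1e|2a|

RES = [ 0x6d  0x09  0xbd  0x13  0x1d  0xb7  0x1e  0x2a ]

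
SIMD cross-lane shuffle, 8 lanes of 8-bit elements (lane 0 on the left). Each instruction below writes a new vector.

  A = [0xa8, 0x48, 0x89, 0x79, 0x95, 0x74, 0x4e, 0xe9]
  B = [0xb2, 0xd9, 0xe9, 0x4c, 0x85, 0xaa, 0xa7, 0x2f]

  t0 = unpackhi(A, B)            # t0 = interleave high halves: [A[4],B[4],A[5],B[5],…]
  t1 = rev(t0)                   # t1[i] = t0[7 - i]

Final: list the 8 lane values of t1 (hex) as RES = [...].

RES = [ 0x2f  0xe9  0xa7  0x4e  0xaa  0x74  0x85  0x95 ]

  t0: 95 85 74 aa 4e a7 e9 2f
  t1: 2f e9 a7 4e aa 74 85 95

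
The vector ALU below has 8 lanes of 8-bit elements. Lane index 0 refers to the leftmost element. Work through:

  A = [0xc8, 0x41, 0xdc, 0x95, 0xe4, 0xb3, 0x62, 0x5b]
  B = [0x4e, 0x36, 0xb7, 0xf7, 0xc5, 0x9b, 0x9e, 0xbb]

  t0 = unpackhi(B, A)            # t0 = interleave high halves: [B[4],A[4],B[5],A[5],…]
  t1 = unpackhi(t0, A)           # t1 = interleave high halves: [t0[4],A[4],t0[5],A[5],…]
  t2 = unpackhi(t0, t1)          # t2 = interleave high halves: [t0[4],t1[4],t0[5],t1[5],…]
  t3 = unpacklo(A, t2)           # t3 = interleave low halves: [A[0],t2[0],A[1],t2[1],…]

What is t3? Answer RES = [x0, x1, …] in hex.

→ t0 |c5|e4|9b|b3|9e|62|bb|5b|
→ t1 |9e|e4|62|b3|bb|62|5b|5b|
→ t2 |9e|bb|62|62|bb|5b|5b|5b|
→ t3 |c8|9e|41|bb|dc|62|95|62|

RES = [0xc8, 0x9e, 0x41, 0xbb, 0xdc, 0x62, 0x95, 0x62]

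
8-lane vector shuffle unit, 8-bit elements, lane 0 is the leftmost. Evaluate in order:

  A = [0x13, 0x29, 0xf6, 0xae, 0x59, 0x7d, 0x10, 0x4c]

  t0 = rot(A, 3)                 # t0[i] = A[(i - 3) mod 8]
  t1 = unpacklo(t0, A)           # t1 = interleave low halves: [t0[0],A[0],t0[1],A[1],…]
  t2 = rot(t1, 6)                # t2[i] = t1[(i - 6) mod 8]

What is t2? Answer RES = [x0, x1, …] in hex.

t0 = [0x7d, 0x10, 0x4c, 0x13, 0x29, 0xf6, 0xae, 0x59]
t1 = [0x7d, 0x13, 0x10, 0x29, 0x4c, 0xf6, 0x13, 0xae]
t2 = [0x10, 0x29, 0x4c, 0xf6, 0x13, 0xae, 0x7d, 0x13]

RES = [0x10, 0x29, 0x4c, 0xf6, 0x13, 0xae, 0x7d, 0x13]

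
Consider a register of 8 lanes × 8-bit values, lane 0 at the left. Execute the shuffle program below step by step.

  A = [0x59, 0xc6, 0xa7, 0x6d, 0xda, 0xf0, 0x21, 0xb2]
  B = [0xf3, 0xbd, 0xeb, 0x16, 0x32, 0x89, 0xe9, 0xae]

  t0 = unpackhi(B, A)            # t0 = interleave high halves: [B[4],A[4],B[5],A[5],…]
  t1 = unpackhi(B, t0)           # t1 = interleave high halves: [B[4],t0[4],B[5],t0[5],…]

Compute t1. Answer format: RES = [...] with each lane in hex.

→ t0 |32|da|89|f0|e9|21|ae|b2|
→ t1 |32|e9|89|21|e9|ae|ae|b2|

RES = [0x32, 0xe9, 0x89, 0x21, 0xe9, 0xae, 0xae, 0xb2]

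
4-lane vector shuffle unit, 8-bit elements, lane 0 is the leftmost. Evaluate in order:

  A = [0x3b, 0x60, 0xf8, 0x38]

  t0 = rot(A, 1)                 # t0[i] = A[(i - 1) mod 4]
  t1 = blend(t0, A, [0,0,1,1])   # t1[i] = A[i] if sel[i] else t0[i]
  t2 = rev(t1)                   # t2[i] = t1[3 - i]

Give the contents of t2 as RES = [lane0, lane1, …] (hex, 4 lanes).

RES = [0x38, 0xf8, 0x3b, 0x38]

  t0: 38 3b 60 f8
  t1: 38 3b f8 38
  t2: 38 f8 3b 38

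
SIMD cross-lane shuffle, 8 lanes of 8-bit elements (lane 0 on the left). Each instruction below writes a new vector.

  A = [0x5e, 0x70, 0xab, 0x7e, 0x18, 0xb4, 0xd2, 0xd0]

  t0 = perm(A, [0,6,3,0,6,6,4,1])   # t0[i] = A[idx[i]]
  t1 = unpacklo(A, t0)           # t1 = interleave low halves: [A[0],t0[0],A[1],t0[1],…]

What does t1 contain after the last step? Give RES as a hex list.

RES = [0x5e, 0x5e, 0x70, 0xd2, 0xab, 0x7e, 0x7e, 0x5e]

  t0: 5e d2 7e 5e d2 d2 18 70
  t1: 5e 5e 70 d2 ab 7e 7e 5e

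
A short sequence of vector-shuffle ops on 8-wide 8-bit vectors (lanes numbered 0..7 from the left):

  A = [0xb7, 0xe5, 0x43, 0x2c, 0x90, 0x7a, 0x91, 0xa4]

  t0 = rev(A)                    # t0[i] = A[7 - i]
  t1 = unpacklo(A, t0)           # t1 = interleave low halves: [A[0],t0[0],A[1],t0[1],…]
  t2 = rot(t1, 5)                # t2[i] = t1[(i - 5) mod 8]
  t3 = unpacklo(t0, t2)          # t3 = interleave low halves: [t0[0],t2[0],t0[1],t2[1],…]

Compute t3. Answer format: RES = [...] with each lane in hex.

→ t0 |a4|91|7a|90|2c|43|e5|b7|
→ t1 |b7|a4|e5|91|43|7a|2c|90|
→ t2 |91|43|7a|2c|90|b7|a4|e5|
→ t3 |a4|91|91|43|7a|7a|90|2c|

RES = [ 0xa4  0x91  0x91  0x43  0x7a  0x7a  0x90  0x2c ]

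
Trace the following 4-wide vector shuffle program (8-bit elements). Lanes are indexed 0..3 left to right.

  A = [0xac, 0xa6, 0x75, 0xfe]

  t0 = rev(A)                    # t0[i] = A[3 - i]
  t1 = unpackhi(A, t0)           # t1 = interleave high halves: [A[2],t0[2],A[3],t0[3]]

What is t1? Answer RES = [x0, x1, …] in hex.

RES = [ 0x75  0xa6  0xfe  0xac ]

t0 = [0xfe, 0x75, 0xa6, 0xac]
t1 = [0x75, 0xa6, 0xfe, 0xac]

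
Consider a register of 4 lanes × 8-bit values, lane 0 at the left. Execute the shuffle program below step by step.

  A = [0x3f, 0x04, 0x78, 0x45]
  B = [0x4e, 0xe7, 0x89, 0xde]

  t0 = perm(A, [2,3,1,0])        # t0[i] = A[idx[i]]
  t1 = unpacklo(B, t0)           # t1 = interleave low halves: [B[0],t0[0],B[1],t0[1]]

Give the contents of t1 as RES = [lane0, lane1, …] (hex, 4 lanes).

RES = [ 0x4e  0x78  0xe7  0x45 ]

  t0: 78 45 04 3f
  t1: 4e 78 e7 45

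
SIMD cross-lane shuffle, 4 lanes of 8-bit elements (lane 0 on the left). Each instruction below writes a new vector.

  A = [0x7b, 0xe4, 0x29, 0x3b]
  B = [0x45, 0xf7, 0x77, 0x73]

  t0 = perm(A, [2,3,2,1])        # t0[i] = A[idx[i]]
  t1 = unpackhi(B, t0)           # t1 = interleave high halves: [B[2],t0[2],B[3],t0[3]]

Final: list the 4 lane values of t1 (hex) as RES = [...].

RES = [0x77, 0x29, 0x73, 0xe4]

→ t0 |29|3b|29|e4|
→ t1 |77|29|73|e4|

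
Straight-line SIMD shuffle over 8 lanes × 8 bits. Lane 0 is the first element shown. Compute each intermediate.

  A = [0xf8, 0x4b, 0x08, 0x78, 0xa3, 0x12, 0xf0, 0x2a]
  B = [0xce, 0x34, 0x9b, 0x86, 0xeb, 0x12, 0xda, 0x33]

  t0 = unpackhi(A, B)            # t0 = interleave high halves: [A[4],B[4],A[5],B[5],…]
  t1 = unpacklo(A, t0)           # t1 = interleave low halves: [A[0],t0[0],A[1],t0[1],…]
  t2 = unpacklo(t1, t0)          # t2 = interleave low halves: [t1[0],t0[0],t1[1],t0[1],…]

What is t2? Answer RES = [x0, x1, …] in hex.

RES = [ 0xf8  0xa3  0xa3  0xeb  0x4b  0x12  0xeb  0x12 ]

  t0: a3 eb 12 12 f0 da 2a 33
  t1: f8 a3 4b eb 08 12 78 12
  t2: f8 a3 a3 eb 4b 12 eb 12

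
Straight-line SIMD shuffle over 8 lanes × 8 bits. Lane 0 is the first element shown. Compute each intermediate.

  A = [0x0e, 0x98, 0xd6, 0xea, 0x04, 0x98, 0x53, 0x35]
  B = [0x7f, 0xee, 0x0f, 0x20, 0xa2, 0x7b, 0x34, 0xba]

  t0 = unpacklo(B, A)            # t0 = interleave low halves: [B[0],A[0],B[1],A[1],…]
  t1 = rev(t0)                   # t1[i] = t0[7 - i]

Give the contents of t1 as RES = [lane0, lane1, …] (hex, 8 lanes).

  t0: 7f 0e ee 98 0f d6 20 ea
  t1: ea 20 d6 0f 98 ee 0e 7f

RES = [ 0xea  0x20  0xd6  0x0f  0x98  0xee  0x0e  0x7f ]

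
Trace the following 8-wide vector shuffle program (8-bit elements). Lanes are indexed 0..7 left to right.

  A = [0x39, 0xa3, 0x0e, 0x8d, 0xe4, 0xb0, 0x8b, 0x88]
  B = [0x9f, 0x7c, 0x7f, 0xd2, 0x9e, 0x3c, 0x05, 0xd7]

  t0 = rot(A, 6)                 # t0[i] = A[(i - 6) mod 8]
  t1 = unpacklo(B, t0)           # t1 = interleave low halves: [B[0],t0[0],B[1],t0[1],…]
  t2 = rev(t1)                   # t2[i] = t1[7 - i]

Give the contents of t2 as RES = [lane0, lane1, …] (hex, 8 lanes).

RES = [0xb0, 0xd2, 0xe4, 0x7f, 0x8d, 0x7c, 0x0e, 0x9f]

t0 = [0x0e, 0x8d, 0xe4, 0xb0, 0x8b, 0x88, 0x39, 0xa3]
t1 = [0x9f, 0x0e, 0x7c, 0x8d, 0x7f, 0xe4, 0xd2, 0xb0]
t2 = [0xb0, 0xd2, 0xe4, 0x7f, 0x8d, 0x7c, 0x0e, 0x9f]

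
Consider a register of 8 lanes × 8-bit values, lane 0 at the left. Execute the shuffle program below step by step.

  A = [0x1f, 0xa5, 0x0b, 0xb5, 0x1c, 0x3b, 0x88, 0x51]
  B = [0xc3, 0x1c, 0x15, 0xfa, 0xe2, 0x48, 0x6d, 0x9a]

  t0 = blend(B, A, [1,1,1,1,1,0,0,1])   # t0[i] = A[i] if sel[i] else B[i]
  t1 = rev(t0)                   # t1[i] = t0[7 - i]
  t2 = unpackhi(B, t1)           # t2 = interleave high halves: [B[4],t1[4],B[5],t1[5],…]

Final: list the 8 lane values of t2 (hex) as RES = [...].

RES = [ 0xe2  0xb5  0x48  0x0b  0x6d  0xa5  0x9a  0x1f ]

t0 = [0x1f, 0xa5, 0x0b, 0xb5, 0x1c, 0x48, 0x6d, 0x51]
t1 = [0x51, 0x6d, 0x48, 0x1c, 0xb5, 0x0b, 0xa5, 0x1f]
t2 = [0xe2, 0xb5, 0x48, 0x0b, 0x6d, 0xa5, 0x9a, 0x1f]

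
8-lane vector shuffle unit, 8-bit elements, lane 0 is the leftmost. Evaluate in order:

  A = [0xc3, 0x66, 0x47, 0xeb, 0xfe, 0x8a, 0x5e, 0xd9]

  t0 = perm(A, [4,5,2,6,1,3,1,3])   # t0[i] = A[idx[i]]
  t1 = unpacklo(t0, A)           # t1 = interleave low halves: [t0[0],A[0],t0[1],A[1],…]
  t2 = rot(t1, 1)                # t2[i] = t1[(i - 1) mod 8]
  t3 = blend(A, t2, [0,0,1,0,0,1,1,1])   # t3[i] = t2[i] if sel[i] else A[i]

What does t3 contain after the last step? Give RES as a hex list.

  t0: fe 8a 47 5e 66 eb 66 eb
  t1: fe c3 8a 66 47 47 5e eb
  t2: eb fe c3 8a 66 47 47 5e
  t3: c3 66 c3 eb fe 47 47 5e

RES = [0xc3, 0x66, 0xc3, 0xeb, 0xfe, 0x47, 0x47, 0x5e]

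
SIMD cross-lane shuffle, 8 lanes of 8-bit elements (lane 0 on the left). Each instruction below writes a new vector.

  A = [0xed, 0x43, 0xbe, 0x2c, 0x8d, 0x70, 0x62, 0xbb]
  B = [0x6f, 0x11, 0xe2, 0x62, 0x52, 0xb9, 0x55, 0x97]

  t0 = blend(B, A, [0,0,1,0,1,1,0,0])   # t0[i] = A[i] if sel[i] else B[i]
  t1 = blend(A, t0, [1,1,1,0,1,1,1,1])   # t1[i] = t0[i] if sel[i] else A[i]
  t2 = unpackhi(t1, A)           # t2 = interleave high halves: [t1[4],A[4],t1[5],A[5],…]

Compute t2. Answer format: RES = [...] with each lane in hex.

  t0: 6f 11 be 62 8d 70 55 97
  t1: 6f 11 be 2c 8d 70 55 97
  t2: 8d 8d 70 70 55 62 97 bb

RES = [0x8d, 0x8d, 0x70, 0x70, 0x55, 0x62, 0x97, 0xbb]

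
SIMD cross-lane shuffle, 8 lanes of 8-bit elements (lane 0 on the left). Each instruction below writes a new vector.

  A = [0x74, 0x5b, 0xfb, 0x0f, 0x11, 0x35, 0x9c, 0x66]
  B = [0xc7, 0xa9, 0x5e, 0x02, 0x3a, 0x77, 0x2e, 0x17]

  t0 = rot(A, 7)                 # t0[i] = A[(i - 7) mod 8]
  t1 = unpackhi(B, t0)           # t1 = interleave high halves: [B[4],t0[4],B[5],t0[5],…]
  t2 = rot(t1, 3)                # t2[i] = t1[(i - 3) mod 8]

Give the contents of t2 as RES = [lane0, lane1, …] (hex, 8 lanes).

t0 = [0x5b, 0xfb, 0x0f, 0x11, 0x35, 0x9c, 0x66, 0x74]
t1 = [0x3a, 0x35, 0x77, 0x9c, 0x2e, 0x66, 0x17, 0x74]
t2 = [0x66, 0x17, 0x74, 0x3a, 0x35, 0x77, 0x9c, 0x2e]

RES = [ 0x66  0x17  0x74  0x3a  0x35  0x77  0x9c  0x2e ]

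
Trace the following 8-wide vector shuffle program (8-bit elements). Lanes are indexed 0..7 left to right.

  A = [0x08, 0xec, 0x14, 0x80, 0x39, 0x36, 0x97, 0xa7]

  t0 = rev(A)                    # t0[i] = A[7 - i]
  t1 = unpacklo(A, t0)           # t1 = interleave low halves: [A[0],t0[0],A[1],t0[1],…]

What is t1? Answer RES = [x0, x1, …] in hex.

  t0: a7 97 36 39 80 14 ec 08
  t1: 08 a7 ec 97 14 36 80 39

RES = [ 0x08  0xa7  0xec  0x97  0x14  0x36  0x80  0x39 ]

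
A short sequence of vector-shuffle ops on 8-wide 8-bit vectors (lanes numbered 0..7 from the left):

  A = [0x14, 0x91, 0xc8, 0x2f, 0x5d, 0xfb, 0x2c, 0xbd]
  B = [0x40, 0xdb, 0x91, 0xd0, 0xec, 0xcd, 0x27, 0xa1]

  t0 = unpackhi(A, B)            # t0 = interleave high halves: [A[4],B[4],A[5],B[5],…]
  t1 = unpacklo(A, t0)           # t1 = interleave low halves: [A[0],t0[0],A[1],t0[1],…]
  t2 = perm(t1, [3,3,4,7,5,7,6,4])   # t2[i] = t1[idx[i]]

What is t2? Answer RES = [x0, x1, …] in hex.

t0 = [0x5d, 0xec, 0xfb, 0xcd, 0x2c, 0x27, 0xbd, 0xa1]
t1 = [0x14, 0x5d, 0x91, 0xec, 0xc8, 0xfb, 0x2f, 0xcd]
t2 = [0xec, 0xec, 0xc8, 0xcd, 0xfb, 0xcd, 0x2f, 0xc8]

RES = [ 0xec  0xec  0xc8  0xcd  0xfb  0xcd  0x2f  0xc8 ]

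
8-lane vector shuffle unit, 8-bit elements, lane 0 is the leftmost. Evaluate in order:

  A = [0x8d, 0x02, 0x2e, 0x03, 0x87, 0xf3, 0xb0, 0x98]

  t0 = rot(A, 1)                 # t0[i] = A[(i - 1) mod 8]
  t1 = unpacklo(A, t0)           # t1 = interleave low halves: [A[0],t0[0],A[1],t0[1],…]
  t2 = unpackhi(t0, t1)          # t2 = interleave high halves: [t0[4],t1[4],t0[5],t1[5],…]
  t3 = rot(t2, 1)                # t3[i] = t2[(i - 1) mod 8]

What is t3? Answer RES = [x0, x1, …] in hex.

  t0: 98 8d 02 2e 03 87 f3 b0
  t1: 8d 98 02 8d 2e 02 03 2e
  t2: 03 2e 87 02 f3 03 b0 2e
  t3: 2e 03 2e 87 02 f3 03 b0

RES = [0x2e, 0x03, 0x2e, 0x87, 0x02, 0xf3, 0x03, 0xb0]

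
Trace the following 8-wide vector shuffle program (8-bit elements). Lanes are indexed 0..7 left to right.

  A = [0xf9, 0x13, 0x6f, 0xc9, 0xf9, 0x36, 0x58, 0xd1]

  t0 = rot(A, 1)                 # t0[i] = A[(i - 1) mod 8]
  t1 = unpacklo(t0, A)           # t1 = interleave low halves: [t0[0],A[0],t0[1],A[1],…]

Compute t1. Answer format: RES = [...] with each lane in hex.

RES = [ 0xd1  0xf9  0xf9  0x13  0x13  0x6f  0x6f  0xc9 ]

t0 = [0xd1, 0xf9, 0x13, 0x6f, 0xc9, 0xf9, 0x36, 0x58]
t1 = [0xd1, 0xf9, 0xf9, 0x13, 0x13, 0x6f, 0x6f, 0xc9]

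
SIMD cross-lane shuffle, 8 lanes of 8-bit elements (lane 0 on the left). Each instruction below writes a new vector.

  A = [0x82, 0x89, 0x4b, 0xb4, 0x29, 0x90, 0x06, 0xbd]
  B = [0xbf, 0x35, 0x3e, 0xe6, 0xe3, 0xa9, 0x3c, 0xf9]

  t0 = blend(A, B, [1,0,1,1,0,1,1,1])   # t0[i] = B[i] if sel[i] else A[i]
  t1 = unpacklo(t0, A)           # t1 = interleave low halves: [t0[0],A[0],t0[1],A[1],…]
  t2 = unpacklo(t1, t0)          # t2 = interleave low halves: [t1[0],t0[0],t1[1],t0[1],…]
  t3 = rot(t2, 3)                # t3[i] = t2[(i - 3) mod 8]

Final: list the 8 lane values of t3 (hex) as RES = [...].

t0 = [0xbf, 0x89, 0x3e, 0xe6, 0x29, 0xa9, 0x3c, 0xf9]
t1 = [0xbf, 0x82, 0x89, 0x89, 0x3e, 0x4b, 0xe6, 0xb4]
t2 = [0xbf, 0xbf, 0x82, 0x89, 0x89, 0x3e, 0x89, 0xe6]
t3 = [0x3e, 0x89, 0xe6, 0xbf, 0xbf, 0x82, 0x89, 0x89]

RES = [0x3e, 0x89, 0xe6, 0xbf, 0xbf, 0x82, 0x89, 0x89]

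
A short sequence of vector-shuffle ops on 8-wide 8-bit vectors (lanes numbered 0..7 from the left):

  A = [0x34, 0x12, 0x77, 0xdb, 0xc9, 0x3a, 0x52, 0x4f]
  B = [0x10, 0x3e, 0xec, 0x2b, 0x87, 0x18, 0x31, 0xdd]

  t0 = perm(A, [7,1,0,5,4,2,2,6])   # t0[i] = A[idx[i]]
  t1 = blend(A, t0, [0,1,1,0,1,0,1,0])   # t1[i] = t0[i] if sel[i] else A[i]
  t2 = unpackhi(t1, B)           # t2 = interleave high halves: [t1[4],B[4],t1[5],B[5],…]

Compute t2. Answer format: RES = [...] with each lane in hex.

RES = [0xc9, 0x87, 0x3a, 0x18, 0x77, 0x31, 0x4f, 0xdd]

t0 = [0x4f, 0x12, 0x34, 0x3a, 0xc9, 0x77, 0x77, 0x52]
t1 = [0x34, 0x12, 0x34, 0xdb, 0xc9, 0x3a, 0x77, 0x4f]
t2 = [0xc9, 0x87, 0x3a, 0x18, 0x77, 0x31, 0x4f, 0xdd]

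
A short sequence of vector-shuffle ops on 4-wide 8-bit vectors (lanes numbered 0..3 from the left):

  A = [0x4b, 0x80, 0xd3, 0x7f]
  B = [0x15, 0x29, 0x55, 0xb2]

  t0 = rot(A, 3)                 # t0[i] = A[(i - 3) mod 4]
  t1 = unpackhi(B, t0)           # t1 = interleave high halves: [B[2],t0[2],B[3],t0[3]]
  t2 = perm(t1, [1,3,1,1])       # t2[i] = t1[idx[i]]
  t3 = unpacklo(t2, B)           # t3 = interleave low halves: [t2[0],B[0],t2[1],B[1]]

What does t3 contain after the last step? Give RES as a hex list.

→ t0 |80|d3|7f|4b|
→ t1 |55|7f|b2|4b|
→ t2 |7f|4b|7f|7f|
→ t3 |7f|15|4b|29|

RES = [0x7f, 0x15, 0x4b, 0x29]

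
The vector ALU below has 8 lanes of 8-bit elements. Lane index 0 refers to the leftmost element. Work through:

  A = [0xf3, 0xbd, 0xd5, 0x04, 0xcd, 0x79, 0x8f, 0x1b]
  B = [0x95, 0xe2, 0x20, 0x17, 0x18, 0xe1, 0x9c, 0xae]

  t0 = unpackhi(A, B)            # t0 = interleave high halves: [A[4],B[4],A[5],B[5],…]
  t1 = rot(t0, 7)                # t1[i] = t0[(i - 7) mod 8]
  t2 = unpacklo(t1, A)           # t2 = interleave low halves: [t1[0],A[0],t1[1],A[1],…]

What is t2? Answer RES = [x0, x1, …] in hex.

  t0: cd 18 79 e1 8f 9c 1b ae
  t1: 18 79 e1 8f 9c 1b ae cd
  t2: 18 f3 79 bd e1 d5 8f 04

RES = [0x18, 0xf3, 0x79, 0xbd, 0xe1, 0xd5, 0x8f, 0x04]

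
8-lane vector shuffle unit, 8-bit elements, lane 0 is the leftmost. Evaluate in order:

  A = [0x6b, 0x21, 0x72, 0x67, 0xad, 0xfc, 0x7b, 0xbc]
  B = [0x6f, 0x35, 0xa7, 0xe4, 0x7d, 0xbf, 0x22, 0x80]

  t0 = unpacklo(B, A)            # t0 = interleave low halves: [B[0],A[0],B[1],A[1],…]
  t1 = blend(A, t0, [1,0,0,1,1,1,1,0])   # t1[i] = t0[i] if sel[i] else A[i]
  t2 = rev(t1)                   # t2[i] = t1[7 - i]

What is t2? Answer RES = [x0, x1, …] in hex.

  t0: 6f 6b 35 21 a7 72 e4 67
  t1: 6f 21 72 21 a7 72 e4 bc
  t2: bc e4 72 a7 21 72 21 6f

RES = [0xbc, 0xe4, 0x72, 0xa7, 0x21, 0x72, 0x21, 0x6f]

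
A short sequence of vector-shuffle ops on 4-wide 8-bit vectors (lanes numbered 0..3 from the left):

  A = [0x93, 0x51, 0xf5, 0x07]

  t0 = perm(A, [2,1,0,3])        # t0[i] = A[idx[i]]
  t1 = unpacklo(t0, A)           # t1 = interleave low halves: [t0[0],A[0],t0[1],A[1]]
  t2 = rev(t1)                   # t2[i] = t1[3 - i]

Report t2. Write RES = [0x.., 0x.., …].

  t0: f5 51 93 07
  t1: f5 93 51 51
  t2: 51 51 93 f5

RES = [0x51, 0x51, 0x93, 0xf5]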